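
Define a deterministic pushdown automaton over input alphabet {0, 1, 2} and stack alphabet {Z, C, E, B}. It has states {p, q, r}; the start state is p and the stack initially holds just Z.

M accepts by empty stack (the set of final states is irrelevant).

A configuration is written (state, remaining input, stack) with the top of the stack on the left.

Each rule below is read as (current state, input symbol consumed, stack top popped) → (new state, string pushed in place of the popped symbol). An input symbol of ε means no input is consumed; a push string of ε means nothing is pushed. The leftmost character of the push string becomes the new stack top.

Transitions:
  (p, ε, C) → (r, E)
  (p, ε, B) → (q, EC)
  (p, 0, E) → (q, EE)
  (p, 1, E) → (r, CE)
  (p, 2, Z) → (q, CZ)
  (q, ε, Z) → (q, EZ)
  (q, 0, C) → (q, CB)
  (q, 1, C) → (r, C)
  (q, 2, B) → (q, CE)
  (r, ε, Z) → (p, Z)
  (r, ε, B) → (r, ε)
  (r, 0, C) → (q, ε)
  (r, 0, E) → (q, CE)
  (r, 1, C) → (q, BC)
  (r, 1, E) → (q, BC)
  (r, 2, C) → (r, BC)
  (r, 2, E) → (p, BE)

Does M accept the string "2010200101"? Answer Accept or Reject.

(p, 2010200101, Z)
  read 2, top Z: go to q, push CZ → (q, 010200101, CZ)
  read 0, top C: go to q, push CB → (q, 10200101, CBZ)
  read 1, top C: go to r, push C → (r, 0200101, CBZ)
  read 0, top C: go to q, push ε → (q, 200101, BZ)
  read 2, top B: go to q, push CE → (q, 00101, CEZ)
  read 0, top C: go to q, push CB → (q, 0101, CBEZ)
  read 0, top C: go to q, push CB → (q, 101, CBBEZ)
  read 1, top C: go to r, push C → (r, 01, CBBEZ)
  read 0, top C: go to q, push ε → (q, 1, BBEZ)
No transition applies at (q, 1, BBEZ); input not fully consumed.

Reject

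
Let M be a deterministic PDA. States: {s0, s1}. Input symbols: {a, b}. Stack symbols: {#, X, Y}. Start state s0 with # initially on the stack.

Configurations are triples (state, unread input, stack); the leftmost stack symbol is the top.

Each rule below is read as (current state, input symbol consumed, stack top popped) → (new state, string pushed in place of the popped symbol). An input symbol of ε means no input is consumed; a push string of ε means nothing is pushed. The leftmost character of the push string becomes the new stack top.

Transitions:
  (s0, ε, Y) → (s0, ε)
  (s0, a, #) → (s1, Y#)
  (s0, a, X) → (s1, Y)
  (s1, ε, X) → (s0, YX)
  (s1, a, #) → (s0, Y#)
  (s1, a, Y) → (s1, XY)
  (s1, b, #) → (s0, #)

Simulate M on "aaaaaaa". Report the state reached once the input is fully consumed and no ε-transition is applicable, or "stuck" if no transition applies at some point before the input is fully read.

s1

(s0, aaaaaaa, #)
  read a, top #: go to s1, push Y# → (s1, aaaaaa, Y#)
  read a, top Y: go to s1, push XY → (s1, aaaaa, XY#)
  ε-move, top X: go to s0, push YX → (s0, aaaaa, YXY#)
  ε-move, top Y: go to s0, push ε → (s0, aaaaa, XY#)
  read a, top X: go to s1, push Y → (s1, aaaa, YY#)
  read a, top Y: go to s1, push XY → (s1, aaa, XYY#)
  ε-move, top X: go to s0, push YX → (s0, aaa, YXYY#)
  ε-move, top Y: go to s0, push ε → (s0, aaa, XYY#)
  read a, top X: go to s1, push Y → (s1, aa, YYY#)
  read a, top Y: go to s1, push XY → (s1, a, XYYY#)
  ε-move, top X: go to s0, push YX → (s0, a, YXYYY#)
  ε-move, top Y: go to s0, push ε → (s0, a, XYYY#)
  read a, top X: go to s1, push Y → (s1, ε, YYYY#)
All input consumed; M is in state s1.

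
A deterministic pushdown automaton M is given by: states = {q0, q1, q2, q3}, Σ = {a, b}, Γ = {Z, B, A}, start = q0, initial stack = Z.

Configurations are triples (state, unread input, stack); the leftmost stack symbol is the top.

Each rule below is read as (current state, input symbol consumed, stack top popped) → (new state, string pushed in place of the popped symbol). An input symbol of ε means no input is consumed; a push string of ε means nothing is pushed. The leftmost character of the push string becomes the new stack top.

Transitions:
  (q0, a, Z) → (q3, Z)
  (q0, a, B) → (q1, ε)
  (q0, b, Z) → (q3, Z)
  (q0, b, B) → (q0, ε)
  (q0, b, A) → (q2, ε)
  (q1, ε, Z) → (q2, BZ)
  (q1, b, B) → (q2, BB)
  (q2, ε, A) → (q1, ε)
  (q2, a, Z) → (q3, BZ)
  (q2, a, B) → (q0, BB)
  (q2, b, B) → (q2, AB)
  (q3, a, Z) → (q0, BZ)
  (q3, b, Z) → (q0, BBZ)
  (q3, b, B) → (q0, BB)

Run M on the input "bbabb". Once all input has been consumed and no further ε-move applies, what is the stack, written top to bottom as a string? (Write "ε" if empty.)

(q0, bbabb, Z)
  read b, top Z: go to q3, push Z → (q3, babb, Z)
  read b, top Z: go to q0, push BBZ → (q0, abb, BBZ)
  read a, top B: go to q1, push ε → (q1, bb, BZ)
  read b, top B: go to q2, push BB → (q2, b, BBZ)
  read b, top B: go to q2, push AB → (q2, ε, ABBZ)
  ε-move, top A: go to q1, push ε → (q1, ε, BBZ)
All input consumed in state q1 with stack BBZ.

BBZ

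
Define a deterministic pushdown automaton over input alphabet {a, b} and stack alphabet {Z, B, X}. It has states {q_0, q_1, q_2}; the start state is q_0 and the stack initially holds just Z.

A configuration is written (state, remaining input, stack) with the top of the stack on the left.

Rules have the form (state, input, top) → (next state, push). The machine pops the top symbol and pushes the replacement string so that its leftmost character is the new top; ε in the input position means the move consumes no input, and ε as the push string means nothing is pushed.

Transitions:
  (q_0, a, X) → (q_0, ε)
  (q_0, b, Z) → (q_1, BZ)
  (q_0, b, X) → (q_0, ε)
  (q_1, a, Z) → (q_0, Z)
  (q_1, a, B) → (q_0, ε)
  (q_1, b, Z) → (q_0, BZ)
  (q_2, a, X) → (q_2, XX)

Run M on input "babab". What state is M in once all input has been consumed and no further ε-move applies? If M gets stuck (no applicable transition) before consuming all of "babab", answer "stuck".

q_1

(q_0, babab, Z)
  read b, top Z: go to q_1, push BZ → (q_1, abab, BZ)
  read a, top B: go to q_0, push ε → (q_0, bab, Z)
  read b, top Z: go to q_1, push BZ → (q_1, ab, BZ)
  read a, top B: go to q_0, push ε → (q_0, b, Z)
  read b, top Z: go to q_1, push BZ → (q_1, ε, BZ)
All input consumed; M is in state q_1.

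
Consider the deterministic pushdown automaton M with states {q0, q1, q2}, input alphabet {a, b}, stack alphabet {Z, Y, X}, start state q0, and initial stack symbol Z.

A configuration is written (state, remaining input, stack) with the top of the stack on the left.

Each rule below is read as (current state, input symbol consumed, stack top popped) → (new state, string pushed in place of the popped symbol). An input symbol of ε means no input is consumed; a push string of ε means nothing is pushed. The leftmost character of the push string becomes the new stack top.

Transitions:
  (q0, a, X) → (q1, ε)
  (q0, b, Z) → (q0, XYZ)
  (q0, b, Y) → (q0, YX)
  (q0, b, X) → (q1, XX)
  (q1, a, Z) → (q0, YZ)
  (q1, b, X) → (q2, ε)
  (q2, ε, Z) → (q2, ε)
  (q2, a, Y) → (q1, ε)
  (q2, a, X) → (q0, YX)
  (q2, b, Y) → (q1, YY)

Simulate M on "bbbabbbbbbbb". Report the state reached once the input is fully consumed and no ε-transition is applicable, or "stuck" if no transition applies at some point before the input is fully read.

q0

(q0, bbbabbbbbbbb, Z)
  read b, top Z: go to q0, push XYZ → (q0, bbabbbbbbbb, XYZ)
  read b, top X: go to q1, push XX → (q1, babbbbbbbb, XXYZ)
  read b, top X: go to q2, push ε → (q2, abbbbbbbb, XYZ)
  read a, top X: go to q0, push YX → (q0, bbbbbbbb, YXYZ)
  read b, top Y: go to q0, push YX → (q0, bbbbbbb, YXXYZ)
  read b, top Y: go to q0, push YX → (q0, bbbbbb, YXXXYZ)
  read b, top Y: go to q0, push YX → (q0, bbbbb, YXXXXYZ)
  read b, top Y: go to q0, push YX → (q0, bbbb, YXXXXXYZ)
  read b, top Y: go to q0, push YX → (q0, bbb, YXXXXXXYZ)
  read b, top Y: go to q0, push YX → (q0, bb, YXXXXXXXYZ)
  read b, top Y: go to q0, push YX → (q0, b, YXXXXXXXXYZ)
  read b, top Y: go to q0, push YX → (q0, ε, YXXXXXXXXXYZ)
All input consumed; M is in state q0.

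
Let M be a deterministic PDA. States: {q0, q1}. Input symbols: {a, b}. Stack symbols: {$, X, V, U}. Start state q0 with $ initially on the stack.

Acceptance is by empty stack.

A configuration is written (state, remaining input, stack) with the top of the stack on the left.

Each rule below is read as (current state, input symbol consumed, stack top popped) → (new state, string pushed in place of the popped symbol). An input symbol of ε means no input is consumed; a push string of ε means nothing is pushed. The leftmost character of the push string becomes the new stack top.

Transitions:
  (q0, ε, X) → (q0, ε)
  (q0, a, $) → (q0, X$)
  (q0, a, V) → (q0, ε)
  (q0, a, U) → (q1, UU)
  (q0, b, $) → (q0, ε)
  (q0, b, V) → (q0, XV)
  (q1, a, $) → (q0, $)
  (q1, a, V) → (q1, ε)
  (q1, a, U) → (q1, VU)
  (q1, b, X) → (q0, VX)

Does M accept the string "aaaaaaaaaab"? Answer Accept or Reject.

Accept

(q0, aaaaaaaaaab, $)
  read a, top $: go to q0, push X$ → (q0, aaaaaaaaab, X$)
  ε-move, top X: go to q0, push ε → (q0, aaaaaaaaab, $)
  read a, top $: go to q0, push X$ → (q0, aaaaaaaab, X$)
  ε-move, top X: go to q0, push ε → (q0, aaaaaaaab, $)
  read a, top $: go to q0, push X$ → (q0, aaaaaaab, X$)
  ε-move, top X: go to q0, push ε → (q0, aaaaaaab, $)
  read a, top $: go to q0, push X$ → (q0, aaaaaab, X$)
  ε-move, top X: go to q0, push ε → (q0, aaaaaab, $)
  read a, top $: go to q0, push X$ → (q0, aaaaab, X$)
  ε-move, top X: go to q0, push ε → (q0, aaaaab, $)
  read a, top $: go to q0, push X$ → (q0, aaaab, X$)
  ε-move, top X: go to q0, push ε → (q0, aaaab, $)
  read a, top $: go to q0, push X$ → (q0, aaab, X$)
  ε-move, top X: go to q0, push ε → (q0, aaab, $)
  read a, top $: go to q0, push X$ → (q0, aab, X$)
  ε-move, top X: go to q0, push ε → (q0, aab, $)
  read a, top $: go to q0, push X$ → (q0, ab, X$)
  ε-move, top X: go to q0, push ε → (q0, ab, $)
  read a, top $: go to q0, push X$ → (q0, b, X$)
  ε-move, top X: go to q0, push ε → (q0, b, $)
  read b, top $: go to q0, push ε → (q0, ε, ε)
All input consumed and the stack is empty.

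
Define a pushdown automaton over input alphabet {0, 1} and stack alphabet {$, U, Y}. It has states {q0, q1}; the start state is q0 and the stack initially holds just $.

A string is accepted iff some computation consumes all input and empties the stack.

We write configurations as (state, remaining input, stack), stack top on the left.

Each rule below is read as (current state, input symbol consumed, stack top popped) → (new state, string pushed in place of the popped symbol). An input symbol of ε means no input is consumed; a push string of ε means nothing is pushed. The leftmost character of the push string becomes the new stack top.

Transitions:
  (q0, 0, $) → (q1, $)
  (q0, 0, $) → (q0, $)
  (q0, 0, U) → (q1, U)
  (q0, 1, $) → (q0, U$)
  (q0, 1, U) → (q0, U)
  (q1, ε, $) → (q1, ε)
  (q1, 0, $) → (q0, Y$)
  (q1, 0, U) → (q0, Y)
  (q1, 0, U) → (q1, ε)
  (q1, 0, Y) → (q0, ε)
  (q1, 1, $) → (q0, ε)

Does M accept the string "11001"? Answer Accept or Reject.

One accepting computation: (q0, 11001, $) ⊢ (q0, 1001, U$) ⊢ (q0, 001, U$) ⊢ (q1, 01, U$) ⊢ (q1, 1, $) ⊢ (q0, ε, ε)
All input consumed and the stack is empty.

Accept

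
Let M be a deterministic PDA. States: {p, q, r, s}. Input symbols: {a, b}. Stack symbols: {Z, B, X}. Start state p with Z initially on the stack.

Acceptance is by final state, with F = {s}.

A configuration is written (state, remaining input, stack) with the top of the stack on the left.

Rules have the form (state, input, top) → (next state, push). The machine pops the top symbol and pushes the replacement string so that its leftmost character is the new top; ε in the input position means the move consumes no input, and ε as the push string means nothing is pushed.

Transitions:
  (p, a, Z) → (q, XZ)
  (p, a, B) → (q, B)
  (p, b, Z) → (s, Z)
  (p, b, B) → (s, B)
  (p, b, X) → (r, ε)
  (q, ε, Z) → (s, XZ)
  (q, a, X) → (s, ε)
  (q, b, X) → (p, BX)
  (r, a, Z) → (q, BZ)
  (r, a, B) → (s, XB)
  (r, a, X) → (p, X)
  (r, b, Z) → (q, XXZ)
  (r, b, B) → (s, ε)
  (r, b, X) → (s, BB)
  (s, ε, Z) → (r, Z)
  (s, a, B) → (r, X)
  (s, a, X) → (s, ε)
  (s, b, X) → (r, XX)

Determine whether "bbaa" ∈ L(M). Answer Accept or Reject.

Accept

(p, bbaa, Z) ⊢ (s, baa, Z) ⊢ (r, baa, Z) ⊢ (q, aa, XXZ) ⊢ (s, a, XZ) ⊢ (s, ε, Z)
All input consumed; state s ∈ F.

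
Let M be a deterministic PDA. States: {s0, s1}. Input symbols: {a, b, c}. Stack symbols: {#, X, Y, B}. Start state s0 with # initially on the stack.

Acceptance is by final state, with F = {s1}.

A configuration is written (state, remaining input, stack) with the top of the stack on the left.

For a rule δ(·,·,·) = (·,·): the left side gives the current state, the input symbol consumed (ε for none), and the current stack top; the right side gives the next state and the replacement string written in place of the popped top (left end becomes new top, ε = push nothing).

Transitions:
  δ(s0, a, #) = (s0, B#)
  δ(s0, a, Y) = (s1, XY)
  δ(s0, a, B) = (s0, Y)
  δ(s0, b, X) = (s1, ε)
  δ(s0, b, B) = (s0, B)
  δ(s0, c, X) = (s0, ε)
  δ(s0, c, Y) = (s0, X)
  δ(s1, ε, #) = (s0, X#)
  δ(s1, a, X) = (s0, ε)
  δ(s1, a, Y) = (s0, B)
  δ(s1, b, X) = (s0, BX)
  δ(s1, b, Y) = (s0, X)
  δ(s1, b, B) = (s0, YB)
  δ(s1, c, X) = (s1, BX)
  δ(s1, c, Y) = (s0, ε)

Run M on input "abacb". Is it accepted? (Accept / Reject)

(s0, abacb, #) ⊢ (s0, bacb, B#) ⊢ (s0, acb, B#) ⊢ (s0, cb, Y#) ⊢ (s0, b, X#) ⊢ (s1, ε, #)
All input consumed; state s1 ∈ F.

Accept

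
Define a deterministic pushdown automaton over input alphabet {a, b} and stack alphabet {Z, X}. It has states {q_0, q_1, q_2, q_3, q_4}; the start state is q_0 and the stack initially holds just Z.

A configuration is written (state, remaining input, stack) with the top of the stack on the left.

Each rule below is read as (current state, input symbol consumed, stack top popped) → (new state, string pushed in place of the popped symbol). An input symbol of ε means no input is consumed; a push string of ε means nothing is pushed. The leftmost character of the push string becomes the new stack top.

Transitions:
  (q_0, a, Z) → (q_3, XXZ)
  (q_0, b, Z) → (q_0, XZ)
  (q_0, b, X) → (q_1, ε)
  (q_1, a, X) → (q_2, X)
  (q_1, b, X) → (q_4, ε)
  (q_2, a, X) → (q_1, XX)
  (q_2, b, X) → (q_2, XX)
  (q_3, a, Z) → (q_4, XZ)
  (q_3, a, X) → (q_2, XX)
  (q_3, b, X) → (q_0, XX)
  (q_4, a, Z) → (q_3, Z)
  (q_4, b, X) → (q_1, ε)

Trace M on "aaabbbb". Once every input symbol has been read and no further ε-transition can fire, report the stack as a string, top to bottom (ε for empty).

Z

(q_0, aaabbbb, Z)
  read a, top Z: go to q_3, push XXZ → (q_3, aabbbb, XXZ)
  read a, top X: go to q_2, push XX → (q_2, abbbb, XXXZ)
  read a, top X: go to q_1, push XX → (q_1, bbbb, XXXXZ)
  read b, top X: go to q_4, push ε → (q_4, bbb, XXXZ)
  read b, top X: go to q_1, push ε → (q_1, bb, XXZ)
  read b, top X: go to q_4, push ε → (q_4, b, XZ)
  read b, top X: go to q_1, push ε → (q_1, ε, Z)
All input consumed in state q_1 with stack Z.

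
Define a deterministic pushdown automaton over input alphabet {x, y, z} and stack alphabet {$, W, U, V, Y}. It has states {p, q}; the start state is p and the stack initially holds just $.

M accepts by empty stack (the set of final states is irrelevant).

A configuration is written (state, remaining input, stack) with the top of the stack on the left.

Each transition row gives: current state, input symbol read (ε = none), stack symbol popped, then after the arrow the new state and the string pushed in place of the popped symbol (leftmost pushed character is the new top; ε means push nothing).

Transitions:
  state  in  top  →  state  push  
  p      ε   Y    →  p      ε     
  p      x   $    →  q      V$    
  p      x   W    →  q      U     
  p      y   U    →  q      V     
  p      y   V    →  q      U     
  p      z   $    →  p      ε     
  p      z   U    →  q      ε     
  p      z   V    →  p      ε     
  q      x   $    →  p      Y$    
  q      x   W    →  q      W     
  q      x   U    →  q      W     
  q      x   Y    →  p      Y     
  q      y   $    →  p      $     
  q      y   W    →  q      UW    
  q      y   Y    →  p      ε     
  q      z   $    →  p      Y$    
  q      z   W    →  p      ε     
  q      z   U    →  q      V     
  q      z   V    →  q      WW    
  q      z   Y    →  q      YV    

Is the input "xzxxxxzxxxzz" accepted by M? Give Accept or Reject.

Accept

(p, xzxxxxzxxxzz, $) ⊢ (q, zxxxxzxxxzz, V$) ⊢ (q, xxxxzxxxzz, WW$) ⊢ (q, xxxzxxxzz, WW$) ⊢ (q, xxzxxxzz, WW$) ⊢ (q, xzxxxzz, WW$) ⊢ (q, zxxxzz, WW$) ⊢ (p, xxxzz, W$) ⊢ (q, xxzz, U$) ⊢ (q, xzz, W$) ⊢ (q, zz, W$) ⊢ (p, z, $) ⊢ (p, ε, ε)
All input consumed and the stack is empty.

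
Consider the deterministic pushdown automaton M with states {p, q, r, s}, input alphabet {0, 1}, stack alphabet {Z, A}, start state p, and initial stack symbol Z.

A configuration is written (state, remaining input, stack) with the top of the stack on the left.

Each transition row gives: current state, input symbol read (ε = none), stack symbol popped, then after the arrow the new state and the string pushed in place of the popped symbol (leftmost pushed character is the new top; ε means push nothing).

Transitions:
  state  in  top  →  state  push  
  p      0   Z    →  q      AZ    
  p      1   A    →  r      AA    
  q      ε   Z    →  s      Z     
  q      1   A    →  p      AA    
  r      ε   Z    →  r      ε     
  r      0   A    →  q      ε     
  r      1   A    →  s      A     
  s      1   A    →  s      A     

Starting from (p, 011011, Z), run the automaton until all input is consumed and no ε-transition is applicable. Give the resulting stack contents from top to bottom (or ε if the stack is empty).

(p, 011011, Z)
  read 0, top Z: go to q, push AZ → (q, 11011, AZ)
  read 1, top A: go to p, push AA → (p, 1011, AAZ)
  read 1, top A: go to r, push AA → (r, 011, AAAZ)
  read 0, top A: go to q, push ε → (q, 11, AAZ)
  read 1, top A: go to p, push AA → (p, 1, AAAZ)
  read 1, top A: go to r, push AA → (r, ε, AAAAZ)
All input consumed in state r with stack AAAAZ.

AAAAZ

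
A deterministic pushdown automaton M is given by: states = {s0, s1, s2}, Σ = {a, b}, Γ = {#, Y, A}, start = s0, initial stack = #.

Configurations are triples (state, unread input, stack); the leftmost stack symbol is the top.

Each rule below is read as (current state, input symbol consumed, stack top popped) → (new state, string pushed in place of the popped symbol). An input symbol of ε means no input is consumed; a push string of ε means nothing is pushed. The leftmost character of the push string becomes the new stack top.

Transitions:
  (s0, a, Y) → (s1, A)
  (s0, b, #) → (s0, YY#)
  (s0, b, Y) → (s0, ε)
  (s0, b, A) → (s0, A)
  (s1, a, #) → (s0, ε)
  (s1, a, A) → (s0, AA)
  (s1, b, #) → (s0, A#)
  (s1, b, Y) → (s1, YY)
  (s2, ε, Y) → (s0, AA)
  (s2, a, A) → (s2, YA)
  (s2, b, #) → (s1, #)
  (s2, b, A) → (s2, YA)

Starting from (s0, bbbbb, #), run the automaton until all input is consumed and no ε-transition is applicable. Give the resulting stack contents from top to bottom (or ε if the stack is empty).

(s0, bbbbb, #)
  read b, top #: go to s0, push YY# → (s0, bbbb, YY#)
  read b, top Y: go to s0, push ε → (s0, bbb, Y#)
  read b, top Y: go to s0, push ε → (s0, bb, #)
  read b, top #: go to s0, push YY# → (s0, b, YY#)
  read b, top Y: go to s0, push ε → (s0, ε, Y#)
All input consumed in state s0 with stack Y#.

Y#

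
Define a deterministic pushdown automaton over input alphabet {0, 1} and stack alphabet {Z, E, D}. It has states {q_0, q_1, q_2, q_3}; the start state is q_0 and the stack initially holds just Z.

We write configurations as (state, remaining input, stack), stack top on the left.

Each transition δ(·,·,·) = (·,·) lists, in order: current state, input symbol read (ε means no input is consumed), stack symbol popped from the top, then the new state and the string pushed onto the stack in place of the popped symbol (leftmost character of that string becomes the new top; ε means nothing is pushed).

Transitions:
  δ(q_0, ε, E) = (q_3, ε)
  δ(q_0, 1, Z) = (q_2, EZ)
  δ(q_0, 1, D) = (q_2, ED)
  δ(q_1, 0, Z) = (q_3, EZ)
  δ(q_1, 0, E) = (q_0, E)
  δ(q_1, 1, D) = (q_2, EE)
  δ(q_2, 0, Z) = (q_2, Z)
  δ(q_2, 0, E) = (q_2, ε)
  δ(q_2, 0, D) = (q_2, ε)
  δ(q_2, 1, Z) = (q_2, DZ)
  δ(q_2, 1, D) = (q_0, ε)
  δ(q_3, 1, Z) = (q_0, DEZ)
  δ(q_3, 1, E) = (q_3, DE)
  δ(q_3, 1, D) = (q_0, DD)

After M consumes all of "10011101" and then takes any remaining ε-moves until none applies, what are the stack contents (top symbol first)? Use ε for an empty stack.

DZ

(q_0, 10011101, Z)
  read 1, top Z: go to q_2, push EZ → (q_2, 0011101, EZ)
  read 0, top E: go to q_2, push ε → (q_2, 011101, Z)
  read 0, top Z: go to q_2, push Z → (q_2, 11101, Z)
  read 1, top Z: go to q_2, push DZ → (q_2, 1101, DZ)
  read 1, top D: go to q_0, push ε → (q_0, 101, Z)
  read 1, top Z: go to q_2, push EZ → (q_2, 01, EZ)
  read 0, top E: go to q_2, push ε → (q_2, 1, Z)
  read 1, top Z: go to q_2, push DZ → (q_2, ε, DZ)
All input consumed in state q_2 with stack DZ.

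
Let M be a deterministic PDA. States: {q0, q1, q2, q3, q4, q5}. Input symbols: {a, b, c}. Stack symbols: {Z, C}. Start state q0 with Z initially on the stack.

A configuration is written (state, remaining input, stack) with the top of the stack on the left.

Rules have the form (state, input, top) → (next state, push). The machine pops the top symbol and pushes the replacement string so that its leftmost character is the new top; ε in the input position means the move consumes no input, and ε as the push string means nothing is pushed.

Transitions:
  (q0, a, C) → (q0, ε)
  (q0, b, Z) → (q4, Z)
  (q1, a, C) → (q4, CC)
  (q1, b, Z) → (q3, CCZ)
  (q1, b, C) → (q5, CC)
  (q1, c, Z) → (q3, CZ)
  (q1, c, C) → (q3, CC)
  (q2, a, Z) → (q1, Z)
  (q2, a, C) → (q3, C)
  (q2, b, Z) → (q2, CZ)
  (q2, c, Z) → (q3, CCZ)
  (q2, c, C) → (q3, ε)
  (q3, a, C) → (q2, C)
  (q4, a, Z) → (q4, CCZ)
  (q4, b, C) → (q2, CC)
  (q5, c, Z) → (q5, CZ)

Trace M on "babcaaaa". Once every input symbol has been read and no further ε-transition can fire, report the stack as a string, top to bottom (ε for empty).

(q0, babcaaaa, Z) ⊢ (q4, abcaaaa, Z) ⊢ (q4, bcaaaa, CCZ) ⊢ (q2, caaaa, CCCZ) ⊢ (q3, aaaa, CCZ) ⊢ (q2, aaa, CCZ) ⊢ (q3, aa, CCZ) ⊢ (q2, a, CCZ) ⊢ (q3, ε, CCZ)
All input consumed in state q3 with stack CCZ.

CCZ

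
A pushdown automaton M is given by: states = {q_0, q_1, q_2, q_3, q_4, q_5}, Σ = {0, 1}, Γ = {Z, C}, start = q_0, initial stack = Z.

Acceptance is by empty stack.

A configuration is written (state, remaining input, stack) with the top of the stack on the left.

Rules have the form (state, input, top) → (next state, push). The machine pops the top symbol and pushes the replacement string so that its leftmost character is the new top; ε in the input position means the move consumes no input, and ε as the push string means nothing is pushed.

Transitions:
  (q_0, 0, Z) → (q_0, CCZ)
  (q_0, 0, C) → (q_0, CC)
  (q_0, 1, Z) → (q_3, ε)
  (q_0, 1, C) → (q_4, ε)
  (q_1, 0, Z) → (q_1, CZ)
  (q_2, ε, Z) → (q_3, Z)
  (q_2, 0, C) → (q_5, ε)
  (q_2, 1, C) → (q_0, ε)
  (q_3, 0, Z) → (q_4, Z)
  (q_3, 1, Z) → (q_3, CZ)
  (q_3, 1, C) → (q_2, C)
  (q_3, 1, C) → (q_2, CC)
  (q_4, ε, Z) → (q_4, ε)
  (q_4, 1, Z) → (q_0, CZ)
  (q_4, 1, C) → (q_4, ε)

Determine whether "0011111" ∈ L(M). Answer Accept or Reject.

One accepting computation: (q_0, 0011111, Z) ⊢ (q_0, 011111, CCZ) ⊢ (q_0, 11111, CCCZ) ⊢ (q_4, 1111, CCZ) ⊢ (q_4, 111, CZ) ⊢ (q_4, 11, Z) ⊢ (q_0, 1, CZ) ⊢ (q_4, ε, Z) ⊢ (q_4, ε, ε)
All input consumed and the stack is empty.

Accept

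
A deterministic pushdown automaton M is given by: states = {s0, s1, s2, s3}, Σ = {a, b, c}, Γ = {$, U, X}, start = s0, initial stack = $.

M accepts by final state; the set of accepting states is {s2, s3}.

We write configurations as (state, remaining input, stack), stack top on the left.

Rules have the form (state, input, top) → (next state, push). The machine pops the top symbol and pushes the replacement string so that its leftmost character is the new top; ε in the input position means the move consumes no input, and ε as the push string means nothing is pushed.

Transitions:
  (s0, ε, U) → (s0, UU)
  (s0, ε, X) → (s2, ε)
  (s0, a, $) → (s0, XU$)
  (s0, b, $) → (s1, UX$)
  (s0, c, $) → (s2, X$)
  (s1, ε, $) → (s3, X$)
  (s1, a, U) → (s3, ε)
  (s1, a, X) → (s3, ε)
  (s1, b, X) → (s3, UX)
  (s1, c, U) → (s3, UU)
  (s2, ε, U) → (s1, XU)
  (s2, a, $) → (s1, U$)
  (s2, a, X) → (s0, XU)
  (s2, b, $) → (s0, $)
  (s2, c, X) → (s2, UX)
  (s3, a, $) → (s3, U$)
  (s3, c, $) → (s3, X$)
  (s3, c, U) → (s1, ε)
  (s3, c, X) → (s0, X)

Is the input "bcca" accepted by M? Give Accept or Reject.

Accept

(s0, bcca, $)
  read b, top $: go to s1, push UX$ → (s1, cca, UX$)
  read c, top U: go to s3, push UU → (s3, ca, UUX$)
  read c, top U: go to s1, push ε → (s1, a, UX$)
  read a, top U: go to s3, push ε → (s3, ε, X$)
All input consumed; state s3 ∈ F.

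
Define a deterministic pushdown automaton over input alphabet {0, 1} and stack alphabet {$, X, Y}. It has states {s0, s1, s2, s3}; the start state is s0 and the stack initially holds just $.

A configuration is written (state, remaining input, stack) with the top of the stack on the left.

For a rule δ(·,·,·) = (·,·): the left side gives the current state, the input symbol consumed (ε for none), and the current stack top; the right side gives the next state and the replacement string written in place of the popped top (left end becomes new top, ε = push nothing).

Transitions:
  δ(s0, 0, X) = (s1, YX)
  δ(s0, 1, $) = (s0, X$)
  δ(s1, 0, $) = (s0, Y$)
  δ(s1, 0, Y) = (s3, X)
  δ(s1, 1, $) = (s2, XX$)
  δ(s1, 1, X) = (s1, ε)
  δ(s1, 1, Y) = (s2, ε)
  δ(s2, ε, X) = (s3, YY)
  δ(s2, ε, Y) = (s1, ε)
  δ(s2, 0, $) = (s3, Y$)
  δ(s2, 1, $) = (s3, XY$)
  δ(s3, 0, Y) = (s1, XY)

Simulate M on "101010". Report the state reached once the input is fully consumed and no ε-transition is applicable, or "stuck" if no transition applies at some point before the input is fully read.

s3

(s0, 101010, $)
  read 1, top $: go to s0, push X$ → (s0, 01010, X$)
  read 0, top X: go to s1, push YX → (s1, 1010, YX$)
  read 1, top Y: go to s2, push ε → (s2, 010, X$)
  ε-move, top X: go to s3, push YY → (s3, 010, YY$)
  read 0, top Y: go to s1, push XY → (s1, 10, XYY$)
  read 1, top X: go to s1, push ε → (s1, 0, YY$)
  read 0, top Y: go to s3, push X → (s3, ε, XY$)
All input consumed; M is in state s3.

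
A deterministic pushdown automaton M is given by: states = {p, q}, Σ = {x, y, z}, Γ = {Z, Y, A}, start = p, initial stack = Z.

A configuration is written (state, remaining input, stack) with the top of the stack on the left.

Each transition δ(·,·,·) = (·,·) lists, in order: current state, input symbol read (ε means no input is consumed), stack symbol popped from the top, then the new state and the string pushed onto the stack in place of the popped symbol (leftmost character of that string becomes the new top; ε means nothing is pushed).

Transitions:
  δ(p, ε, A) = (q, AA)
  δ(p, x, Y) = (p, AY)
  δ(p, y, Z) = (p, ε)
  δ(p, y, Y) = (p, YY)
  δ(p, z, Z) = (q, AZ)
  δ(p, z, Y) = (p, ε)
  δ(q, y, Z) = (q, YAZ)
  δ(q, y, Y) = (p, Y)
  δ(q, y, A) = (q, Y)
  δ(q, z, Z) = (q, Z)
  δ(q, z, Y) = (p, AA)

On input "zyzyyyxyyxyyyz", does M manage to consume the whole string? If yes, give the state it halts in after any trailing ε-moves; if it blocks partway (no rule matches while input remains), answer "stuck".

p

(p, zyzyyyxyyxyyyz, Z) ⊢ (q, yzyyyxyyxyyyz, AZ) ⊢ (q, zyyyxyyxyyyz, YZ) ⊢ (p, yyyxyyxyyyz, AAZ) ⊢ (q, yyyxyyxyyyz, AAAZ) ⊢ (q, yyxyyxyyyz, YAAZ) ⊢ (p, yxyyxyyyz, YAAZ) ⊢ (p, xyyxyyyz, YYAAZ) ⊢ (p, yyxyyyz, AYYAAZ) ⊢ (q, yyxyyyz, AAYYAAZ) ⊢ (q, yxyyyz, YAYYAAZ) ⊢ (p, xyyyz, YAYYAAZ) ⊢ (p, yyyz, AYAYYAAZ) ⊢ (q, yyyz, AAYAYYAAZ) ⊢ (q, yyz, YAYAYYAAZ) ⊢ (p, yz, YAYAYYAAZ) ⊢ (p, z, YYAYAYYAAZ) ⊢ (p, ε, YAYAYYAAZ)
All input consumed; M is in state p.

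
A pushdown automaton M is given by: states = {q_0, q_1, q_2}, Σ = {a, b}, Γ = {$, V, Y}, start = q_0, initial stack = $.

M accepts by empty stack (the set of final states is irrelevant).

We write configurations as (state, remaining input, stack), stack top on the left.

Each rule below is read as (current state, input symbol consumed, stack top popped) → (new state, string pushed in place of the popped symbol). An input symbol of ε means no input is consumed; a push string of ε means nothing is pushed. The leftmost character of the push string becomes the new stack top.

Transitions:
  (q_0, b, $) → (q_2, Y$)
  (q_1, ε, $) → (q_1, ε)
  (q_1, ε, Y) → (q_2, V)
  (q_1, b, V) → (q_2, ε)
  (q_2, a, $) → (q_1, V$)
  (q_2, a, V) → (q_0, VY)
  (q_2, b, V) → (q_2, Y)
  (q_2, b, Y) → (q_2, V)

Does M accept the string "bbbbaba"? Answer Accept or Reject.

No computation consumes all input and empties the stack.

Reject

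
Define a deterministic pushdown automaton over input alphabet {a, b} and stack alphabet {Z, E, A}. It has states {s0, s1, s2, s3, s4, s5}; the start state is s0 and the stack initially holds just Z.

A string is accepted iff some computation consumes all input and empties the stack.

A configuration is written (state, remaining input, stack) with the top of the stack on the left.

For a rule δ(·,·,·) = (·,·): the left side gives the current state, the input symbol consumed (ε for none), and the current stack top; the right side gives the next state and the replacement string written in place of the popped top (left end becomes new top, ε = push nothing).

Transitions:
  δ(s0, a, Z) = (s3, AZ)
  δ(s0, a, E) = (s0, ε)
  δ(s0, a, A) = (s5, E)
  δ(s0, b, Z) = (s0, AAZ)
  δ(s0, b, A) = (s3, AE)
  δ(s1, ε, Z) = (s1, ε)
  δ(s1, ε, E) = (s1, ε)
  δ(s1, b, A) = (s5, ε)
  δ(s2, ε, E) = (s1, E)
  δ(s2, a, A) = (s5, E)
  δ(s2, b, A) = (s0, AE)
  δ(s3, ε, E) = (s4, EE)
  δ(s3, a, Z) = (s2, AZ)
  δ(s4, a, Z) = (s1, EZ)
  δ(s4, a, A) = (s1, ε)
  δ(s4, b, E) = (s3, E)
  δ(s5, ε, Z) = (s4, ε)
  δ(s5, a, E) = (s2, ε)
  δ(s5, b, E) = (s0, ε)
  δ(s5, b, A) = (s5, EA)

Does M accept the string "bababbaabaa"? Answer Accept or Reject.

(s0, bababbaabaa, Z)
  read b, top Z: go to s0, push AAZ → (s0, ababbaabaa, AAZ)
  read a, top A: go to s5, push E → (s5, babbaabaa, EAZ)
  read b, top E: go to s0, push ε → (s0, abbaabaa, AZ)
  read a, top A: go to s5, push E → (s5, bbaabaa, EZ)
  read b, top E: go to s0, push ε → (s0, baabaa, Z)
  read b, top Z: go to s0, push AAZ → (s0, aabaa, AAZ)
  read a, top A: go to s5, push E → (s5, abaa, EAZ)
  read a, top E: go to s2, push ε → (s2, baa, AZ)
  read b, top A: go to s0, push AE → (s0, aa, AEZ)
  read a, top A: go to s5, push E → (s5, a, EEZ)
  read a, top E: go to s2, push ε → (s2, ε, EZ)
  ε-move, top E: go to s1, push E → (s1, ε, EZ)
  ε-move, top E: go to s1, push ε → (s1, ε, Z)
  ε-move, top Z: go to s1, push ε → (s1, ε, ε)
All input consumed and the stack is empty.

Accept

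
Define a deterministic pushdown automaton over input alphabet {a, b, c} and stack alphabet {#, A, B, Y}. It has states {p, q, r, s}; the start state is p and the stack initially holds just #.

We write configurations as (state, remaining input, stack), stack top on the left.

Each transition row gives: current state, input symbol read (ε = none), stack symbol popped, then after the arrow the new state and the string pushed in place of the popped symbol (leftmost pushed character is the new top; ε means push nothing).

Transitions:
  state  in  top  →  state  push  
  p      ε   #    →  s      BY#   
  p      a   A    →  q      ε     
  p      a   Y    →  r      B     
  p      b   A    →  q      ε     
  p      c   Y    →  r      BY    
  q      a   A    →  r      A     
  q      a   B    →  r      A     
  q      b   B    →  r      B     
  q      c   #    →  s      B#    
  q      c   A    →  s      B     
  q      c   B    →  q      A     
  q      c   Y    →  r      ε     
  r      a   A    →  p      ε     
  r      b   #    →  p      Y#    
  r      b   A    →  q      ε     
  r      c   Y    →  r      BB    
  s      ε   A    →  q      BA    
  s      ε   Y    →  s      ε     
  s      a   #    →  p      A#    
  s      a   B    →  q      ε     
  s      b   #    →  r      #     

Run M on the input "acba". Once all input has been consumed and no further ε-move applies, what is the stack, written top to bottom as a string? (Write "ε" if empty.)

(p, acba, #) ⊢ (s, acba, BY#) ⊢ (q, cba, Y#) ⊢ (r, ba, #) ⊢ (p, a, Y#) ⊢ (r, ε, B#)
All input consumed in state r with stack B#.

B#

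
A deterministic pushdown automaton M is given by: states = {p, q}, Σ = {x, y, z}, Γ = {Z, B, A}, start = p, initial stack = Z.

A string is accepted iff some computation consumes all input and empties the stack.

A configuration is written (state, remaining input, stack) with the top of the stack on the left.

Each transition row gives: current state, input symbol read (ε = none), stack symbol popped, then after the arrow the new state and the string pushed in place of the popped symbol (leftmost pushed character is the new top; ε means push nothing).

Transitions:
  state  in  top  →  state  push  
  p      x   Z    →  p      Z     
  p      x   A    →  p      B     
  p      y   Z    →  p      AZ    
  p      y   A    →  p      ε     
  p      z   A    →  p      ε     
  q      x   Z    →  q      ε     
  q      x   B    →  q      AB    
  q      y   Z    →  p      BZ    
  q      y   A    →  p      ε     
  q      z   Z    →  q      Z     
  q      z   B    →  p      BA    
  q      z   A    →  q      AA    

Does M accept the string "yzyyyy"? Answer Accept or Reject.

(p, yzyyyy, Z)
  read y, top Z: go to p, push AZ → (p, zyyyy, AZ)
  read z, top A: go to p, push ε → (p, yyyy, Z)
  read y, top Z: go to p, push AZ → (p, yyy, AZ)
  read y, top A: go to p, push ε → (p, yy, Z)
  read y, top Z: go to p, push AZ → (p, y, AZ)
  read y, top A: go to p, push ε → (p, ε, Z)
All input consumed; stack is Z, not empty, and no further ε-move applies.

Reject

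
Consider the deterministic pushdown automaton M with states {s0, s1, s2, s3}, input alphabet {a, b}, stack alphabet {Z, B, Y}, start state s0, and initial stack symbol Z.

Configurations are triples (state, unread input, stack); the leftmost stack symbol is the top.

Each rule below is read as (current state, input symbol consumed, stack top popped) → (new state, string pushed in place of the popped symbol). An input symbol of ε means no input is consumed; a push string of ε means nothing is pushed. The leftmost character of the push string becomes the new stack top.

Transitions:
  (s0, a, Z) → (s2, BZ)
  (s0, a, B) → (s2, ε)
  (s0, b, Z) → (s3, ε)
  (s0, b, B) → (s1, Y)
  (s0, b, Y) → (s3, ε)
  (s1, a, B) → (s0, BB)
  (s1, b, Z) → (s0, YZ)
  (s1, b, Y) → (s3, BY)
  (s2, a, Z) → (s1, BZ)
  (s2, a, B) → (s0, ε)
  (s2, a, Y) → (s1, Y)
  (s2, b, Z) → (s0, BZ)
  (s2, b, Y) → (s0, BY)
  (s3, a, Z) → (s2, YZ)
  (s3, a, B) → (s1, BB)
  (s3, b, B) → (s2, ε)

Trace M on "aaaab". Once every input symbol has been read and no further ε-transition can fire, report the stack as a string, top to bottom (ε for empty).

(s0, aaaab, Z) ⊢ (s2, aaab, BZ) ⊢ (s0, aab, Z) ⊢ (s2, ab, BZ) ⊢ (s0, b, Z) ⊢ (s3, ε, ε)
All input consumed in state s3 with stack ε.

ε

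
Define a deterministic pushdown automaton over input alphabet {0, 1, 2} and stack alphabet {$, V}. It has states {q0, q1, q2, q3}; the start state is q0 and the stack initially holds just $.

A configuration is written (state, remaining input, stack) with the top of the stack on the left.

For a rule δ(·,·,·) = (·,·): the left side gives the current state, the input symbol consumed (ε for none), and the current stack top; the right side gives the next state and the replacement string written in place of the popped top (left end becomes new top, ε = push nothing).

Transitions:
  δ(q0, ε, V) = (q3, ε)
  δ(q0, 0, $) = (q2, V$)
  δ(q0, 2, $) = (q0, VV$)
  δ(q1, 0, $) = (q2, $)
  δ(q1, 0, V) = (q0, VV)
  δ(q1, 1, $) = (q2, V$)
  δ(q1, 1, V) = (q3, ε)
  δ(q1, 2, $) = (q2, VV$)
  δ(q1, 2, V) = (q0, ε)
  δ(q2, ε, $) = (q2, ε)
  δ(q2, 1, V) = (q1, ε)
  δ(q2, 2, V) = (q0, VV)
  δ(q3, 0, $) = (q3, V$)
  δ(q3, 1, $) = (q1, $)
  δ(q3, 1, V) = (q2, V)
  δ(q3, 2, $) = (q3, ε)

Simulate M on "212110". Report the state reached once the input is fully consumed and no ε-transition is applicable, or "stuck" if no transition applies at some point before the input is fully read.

(q0, 212110, $)
  read 2, top $: go to q0, push VV$ → (q0, 12110, VV$)
  ε-move, top V: go to q3, push ε → (q3, 12110, V$)
  read 1, top V: go to q2, push V → (q2, 2110, V$)
  read 2, top V: go to q0, push VV → (q0, 110, VV$)
  ε-move, top V: go to q3, push ε → (q3, 110, V$)
  read 1, top V: go to q2, push V → (q2, 10, V$)
  read 1, top V: go to q1, push ε → (q1, 0, $)
  read 0, top $: go to q2, push $ → (q2, ε, $)
  ε-move, top $: go to q2, push ε → (q2, ε, ε)
All input consumed; M is in state q2.

q2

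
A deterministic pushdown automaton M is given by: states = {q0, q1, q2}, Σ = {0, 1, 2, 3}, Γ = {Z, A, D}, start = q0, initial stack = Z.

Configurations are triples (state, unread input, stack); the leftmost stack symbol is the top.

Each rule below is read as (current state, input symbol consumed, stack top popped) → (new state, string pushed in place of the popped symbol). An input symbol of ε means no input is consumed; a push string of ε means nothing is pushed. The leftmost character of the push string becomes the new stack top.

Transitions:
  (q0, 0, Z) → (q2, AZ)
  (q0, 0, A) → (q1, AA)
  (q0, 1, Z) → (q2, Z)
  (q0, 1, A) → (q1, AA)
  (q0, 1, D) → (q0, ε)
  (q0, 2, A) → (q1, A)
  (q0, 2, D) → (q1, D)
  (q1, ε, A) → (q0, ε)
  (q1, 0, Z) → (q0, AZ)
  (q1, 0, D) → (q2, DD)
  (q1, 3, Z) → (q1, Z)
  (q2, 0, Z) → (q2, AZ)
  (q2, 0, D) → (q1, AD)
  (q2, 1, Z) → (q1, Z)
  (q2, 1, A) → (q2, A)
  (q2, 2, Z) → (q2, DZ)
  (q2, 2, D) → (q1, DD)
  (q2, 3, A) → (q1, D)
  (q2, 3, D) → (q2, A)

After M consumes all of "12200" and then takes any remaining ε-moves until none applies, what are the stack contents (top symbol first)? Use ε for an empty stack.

DDDZ

(q0, 12200, Z)
  read 1, top Z: go to q2, push Z → (q2, 2200, Z)
  read 2, top Z: go to q2, push DZ → (q2, 200, DZ)
  read 2, top D: go to q1, push DD → (q1, 00, DDZ)
  read 0, top D: go to q2, push DD → (q2, 0, DDDZ)
  read 0, top D: go to q1, push AD → (q1, ε, ADDDZ)
  ε-move, top A: go to q0, push ε → (q0, ε, DDDZ)
All input consumed in state q0 with stack DDDZ.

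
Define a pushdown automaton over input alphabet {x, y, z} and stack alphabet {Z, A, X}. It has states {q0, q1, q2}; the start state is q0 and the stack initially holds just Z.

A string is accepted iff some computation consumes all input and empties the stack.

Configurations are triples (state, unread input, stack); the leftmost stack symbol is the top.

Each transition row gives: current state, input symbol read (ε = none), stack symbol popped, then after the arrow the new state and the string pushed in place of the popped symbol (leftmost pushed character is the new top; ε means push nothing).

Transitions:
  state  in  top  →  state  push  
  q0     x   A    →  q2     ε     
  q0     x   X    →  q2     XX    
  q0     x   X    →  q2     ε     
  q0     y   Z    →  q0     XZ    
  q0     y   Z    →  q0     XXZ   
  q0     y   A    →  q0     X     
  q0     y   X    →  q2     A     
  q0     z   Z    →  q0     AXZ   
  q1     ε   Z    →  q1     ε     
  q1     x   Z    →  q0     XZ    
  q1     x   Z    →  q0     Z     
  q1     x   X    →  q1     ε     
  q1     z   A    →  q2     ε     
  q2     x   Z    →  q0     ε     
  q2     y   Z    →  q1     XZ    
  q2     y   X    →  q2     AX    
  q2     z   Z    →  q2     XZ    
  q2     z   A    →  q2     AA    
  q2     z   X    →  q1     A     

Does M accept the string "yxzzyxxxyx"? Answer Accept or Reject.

One accepting computation: (q0, yxzzyxxxyx, Z) ⊢ (q0, xzzyxxxyx, XXZ) ⊢ (q2, zzyxxxyx, XZ) ⊢ (q1, zyxxxyx, AZ) ⊢ (q2, yxxxyx, Z) ⊢ (q1, xxxyx, XZ) ⊢ (q1, xxyx, Z) ⊢ (q0, xyx, XZ) ⊢ (q2, yx, Z) ⊢ (q1, x, XZ) ⊢ (q1, ε, Z) ⊢ (q1, ε, ε)
All input consumed and the stack is empty.

Accept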